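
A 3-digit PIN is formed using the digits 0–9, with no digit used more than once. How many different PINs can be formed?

720

With no repetition, fill the 3 digits in order: 10 choices, then 9, down to 8.
That product is 10 × 9 × 8 = 720.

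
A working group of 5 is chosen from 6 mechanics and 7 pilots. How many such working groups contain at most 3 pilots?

1056

Split by how many pilots are chosen (0 through 3).
Sum: C(7,0)·C(6,5) + C(7,1)·C(6,4) + C(7,2)·C(6,3) + C(7,3)·C(6,2) = 6 + 105 + 420 + 525 = 1056.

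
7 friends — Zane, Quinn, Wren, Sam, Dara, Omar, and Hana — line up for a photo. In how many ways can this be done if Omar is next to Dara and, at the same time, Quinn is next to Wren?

Treat {Omar,Dara} as one block (2 orders) and {Quinn,Wren} as another (2 orders).
That leaves 5 units to arrange: 2 × 2 × 5! = 4 × 120 = 480.

480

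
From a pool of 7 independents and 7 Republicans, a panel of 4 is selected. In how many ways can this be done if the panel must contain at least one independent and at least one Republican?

931

Total 4-person selections from all 14: C(14,4) = 1001.
Subtract selections that omit an entire group: no independents → C(7,4) = 35; no Republicans → C(7,4) = 35.
Both groups omitted at once is impossible, so 1001 − 70 = 931.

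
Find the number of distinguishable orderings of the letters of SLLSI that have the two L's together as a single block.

Treat the 2 copies of L as a single block. The multiset to arrange is then {LL, I, S, S}, 4 items in all.
That gives (4)!/(2!) = 12 arrangements.

12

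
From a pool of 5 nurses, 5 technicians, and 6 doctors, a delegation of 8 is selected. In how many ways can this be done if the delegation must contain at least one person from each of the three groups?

12495

With no constraint there are C(16,8) = 12870 possible selections.
Subtract selections that omit an entire group: no nurses → C(11,8) = 165; no technicians → C(11,8) = 165; no doctors → C(10,8) = 45.
Add back selections omitting two groups (i.e. drawn from a single group): C(5,8) + C(5,8) + C(6,8) = 0.
By inclusion–exclusion: 12870 − 375 + 0 = 12495.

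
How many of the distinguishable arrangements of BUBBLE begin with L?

With the first slot taken by L, it remains to arrange the other 5 letters (BUBBE).
Those 5 letters have B appearing 3 times, giving (5)!/(3!) = 20.

20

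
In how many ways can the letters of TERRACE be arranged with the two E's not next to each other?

Total arrangements of TERRACE: 7!/(2!·2!) = 1260.
Arrangements with the E's together: treat EE as one letter, giving (6)!/(2!) = 360.
Subtracting, 1260 − 360 = 900 arrangements keep the E's apart.

900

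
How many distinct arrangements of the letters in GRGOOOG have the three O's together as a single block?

20

Treat the 3 copies of O as a single block. The multiset to arrange is then {OOO, G, G, G, R}, 5 items in all.
That gives (5)!/(3!) = 20 arrangements.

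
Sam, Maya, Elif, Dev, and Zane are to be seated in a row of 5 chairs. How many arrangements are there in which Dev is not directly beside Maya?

Of the 5! = 120 arrangements, those with Dev and Maya adjacent number 2 × 4! = 48 (treat the pair as a block with 2 internal orders).
So 120 − 48 = 72 arrangements keep them apart.

72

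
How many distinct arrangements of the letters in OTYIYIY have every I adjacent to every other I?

Treat the 2 copies of I as a single block. The multiset to arrange is then {II, O, T, Y, Y, Y}, 6 items in all.
That gives (6)!/(3!) = 120 arrangements.

120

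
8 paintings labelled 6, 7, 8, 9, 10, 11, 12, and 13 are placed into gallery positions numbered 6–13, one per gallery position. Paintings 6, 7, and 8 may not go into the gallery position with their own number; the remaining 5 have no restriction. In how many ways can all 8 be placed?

27240

Let Aᵢ (for i ∈ {6, 7, 8}) be the placements that put painting i in its forbidden gallery position. Any j of these fix j positions, leaving (8−j)! ways to fill the rest, and there are C(3,j) ways to pick which j.
By inclusion–exclusion, the number of valid placements is Σ_{j=0}^{3} (−1)^j C(3,j)·(8−j)!.
Computing: 40320 − 15120 + 2160 − 120 = 27240.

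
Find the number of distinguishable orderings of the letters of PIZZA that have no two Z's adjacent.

36

Total arrangements of PIZZA: 5!/(2!) = 60.
If the two Z's are adjacent, glue them into one block, leaving 4 items to arrange: (4)! = 24 ways.
Subtracting, 60 − 24 = 36 arrangements keep the Z's apart.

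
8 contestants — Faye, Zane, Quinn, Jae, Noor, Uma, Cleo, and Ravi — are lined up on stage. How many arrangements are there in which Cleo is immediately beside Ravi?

Glue Cleo and Ravi into one block (2 internal orders), leaving 7 units to arrange in a row.
So the count is 2·(7)! = 10080.

10080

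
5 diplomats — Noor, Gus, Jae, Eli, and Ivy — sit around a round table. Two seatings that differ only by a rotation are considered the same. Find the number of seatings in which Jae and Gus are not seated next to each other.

All circular seatings of 5 people number (4)! = 24.
Seatings with Jae beside Gus: treat them as a block with 2 internal orders, giving 2 × (3)! = 12.
Subtracting, 24 − 12 = 12.

12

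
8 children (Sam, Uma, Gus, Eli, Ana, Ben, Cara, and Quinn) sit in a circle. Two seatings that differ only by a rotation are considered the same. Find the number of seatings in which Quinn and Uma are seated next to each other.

1440

Glue Quinn and Uma into a block (2 internal orders). Seating 7 units around a circle gives (6)! arrangements.
So 2 × (6)! = 2 × 720 = 1440.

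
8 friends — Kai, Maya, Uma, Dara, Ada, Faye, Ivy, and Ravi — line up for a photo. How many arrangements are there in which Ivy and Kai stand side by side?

10080

Glue Ivy and Kai into one block (2 internal orders), leaving 7 units to arrange in a row.
So the count is 2·(7)! = 10080.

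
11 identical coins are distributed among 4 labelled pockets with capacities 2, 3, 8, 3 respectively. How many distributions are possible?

Ignoring the caps, the number of non-negative solutions to x_1+…+x_4 = 11 is C(14,3) = 364.
Subtract solutions that violate a single cap (substitute x_i' = x_i − (cap_i+1)): x_1 ≥ 3 gives C(11,3) = 165; x_2 ≥ 4 gives C(10,3) = 120; x_3 ≥ 9 gives C(5,3) = 10; x_4 ≥ 4 gives C(10,3) = 120. Together 415.
Add back pairs where two caps are both exceeded: 35 + 0 + 35 + 0 + 20 + 0 = 90.
Subtract triples: 0 + 1 + 0 + 0 = 1.
By inclusion–exclusion the count is 364 − 415 + 90 − 1 = 38.

38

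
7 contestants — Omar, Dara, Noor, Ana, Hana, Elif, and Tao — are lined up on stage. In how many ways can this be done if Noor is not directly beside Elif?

Of the 7! = 5040 arrangements, those with Noor and Elif adjacent number 2 × 6! = 1440 (treat the pair as a block with 2 internal orders).
Complementary counting: 5040 − 1440 = 3600.

3600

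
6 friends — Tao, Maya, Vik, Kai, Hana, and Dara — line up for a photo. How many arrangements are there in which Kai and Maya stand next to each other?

240

Place the 4 others and the Kai-Maya pair as 5 objects in a line; the pair has 2 internal arrangements.
So the count is 2·(5)! = 240.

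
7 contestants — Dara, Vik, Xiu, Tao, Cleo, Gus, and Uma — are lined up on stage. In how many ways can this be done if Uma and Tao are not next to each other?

Of the 7! = 5040 arrangements, those with Uma and Tao adjacent number 2 × 6! = 1440 (treat the pair as a block with 2 internal orders).
So 5040 − 1440 = 3600 arrangements keep them apart.

3600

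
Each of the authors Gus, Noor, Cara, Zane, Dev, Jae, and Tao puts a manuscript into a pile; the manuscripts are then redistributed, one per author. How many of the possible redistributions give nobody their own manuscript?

1854

Count assignments avoiding every fixed point. For any j of the 7 authors fixed to their own manuscript, the other 7−j can be arranged in (7−j)! ways.
By inclusion–exclusion this is Σ_{j=0}^{7} (−1)^j C(7,j)·(7−j)!.
Computing: 5040 − 5040 + 2520 − 840 + 210 − 42 + 7 − 1 = 1854.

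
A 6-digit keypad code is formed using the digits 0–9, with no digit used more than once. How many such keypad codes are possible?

Choose and order 6 of the 10 symbols: the first digit has 10 options, the next 9, and so on down to 5.
10 × 9 × 8 × 7 × 6 × 5 = 151200.

151200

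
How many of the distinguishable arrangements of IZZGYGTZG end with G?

3360

Fix G in the last position and arrange the remaining 8 letters.
Those 8 letters have G appearing twice and Z appearing 3 times, giving (8)!/(3!·2!) = 3360.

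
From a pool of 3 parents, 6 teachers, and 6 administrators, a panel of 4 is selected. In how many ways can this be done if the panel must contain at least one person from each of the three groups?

Unrestricted: C(15,4) = 1365 ways to pick any 4 of the 15.
Selections missing a whole group: no parents → C(12,4) = 495; no teachers → C(9,4) = 126; no administrators → C(9,4) = 126.
Add back selections omitting two groups (i.e. drawn from a single group): C(3,4) + C(6,4) + C(6,4) = 30.
By inclusion–exclusion: 1365 − 747 + 30 = 648.

648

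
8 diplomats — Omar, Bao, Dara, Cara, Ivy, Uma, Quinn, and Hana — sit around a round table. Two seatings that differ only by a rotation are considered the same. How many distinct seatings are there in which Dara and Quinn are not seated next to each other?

3600

All circular seatings of 8 people number (7)! = 5040.
Seatings with Dara beside Quinn: treat them as a block with 2 internal orders, giving 2 × (6)! = 1440.
Subtracting, 5040 − 1440 = 3600.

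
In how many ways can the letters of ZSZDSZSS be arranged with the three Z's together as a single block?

30

Treat the 3 copies of Z as a single block. The multiset to arrange is then {ZZZ, D, S, S, S, S}, 6 items in all.
That gives (6)!/(4!) = 30 arrangements.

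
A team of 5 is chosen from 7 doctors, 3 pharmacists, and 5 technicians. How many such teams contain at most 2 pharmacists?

Split by how many pharmacists are chosen (0 through 2).
Sum: C(3,0)·C(12,5) + C(3,1)·C(12,4) + C(3,2)·C(12,3) = 792 + 1485 + 660 = 2937.

2937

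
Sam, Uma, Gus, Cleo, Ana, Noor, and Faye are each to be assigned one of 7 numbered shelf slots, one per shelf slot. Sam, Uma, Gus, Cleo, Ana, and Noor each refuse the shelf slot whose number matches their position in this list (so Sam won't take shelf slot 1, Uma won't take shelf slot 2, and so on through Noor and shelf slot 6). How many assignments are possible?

Let Aᵢ (for 1 ≤ i ≤ 6) be the placements that put person i in their forbidden shelf slot. Any j of these fix j positions, leaving (7−j)! ways to fill the rest, and there are C(6,j) ways to pick which j.
By inclusion–exclusion, the number of valid placements is Σ_{j=0}^{6} (−1)^j C(6,j)·(7−j)!.
Computing: 5040 − 4320 + 1800 − 480 + 90 − 12 + 1 = 2119.

2119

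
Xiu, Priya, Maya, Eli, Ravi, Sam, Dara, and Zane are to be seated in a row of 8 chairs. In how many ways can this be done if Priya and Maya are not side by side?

30240

There are 8! = 40320 arrangements in all. If Priya and Maya are adjacent, merging them into one block gives 2·(7)! = 10080 arrangements.
So 40320 − 10080 = 30240 arrangements keep them apart.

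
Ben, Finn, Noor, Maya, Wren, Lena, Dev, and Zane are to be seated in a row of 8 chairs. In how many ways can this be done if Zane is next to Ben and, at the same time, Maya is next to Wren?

Treat {Zane,Ben} as one block (2 orders) and {Maya,Wren} as another (2 orders).
That leaves 6 units to arrange: 2 × 2 × 6! = 4 × 720 = 2880.

2880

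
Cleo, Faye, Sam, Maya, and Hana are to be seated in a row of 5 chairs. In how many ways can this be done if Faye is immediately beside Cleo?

Glue Faye and Cleo into one block (2 internal orders), leaving 4 units to arrange in a row.
So the count is 2·(4)! = 48.

48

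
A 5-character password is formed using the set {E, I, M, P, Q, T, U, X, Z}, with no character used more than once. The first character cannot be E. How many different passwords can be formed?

13440

The first character has 9−1 = 8 choices (anything except E).
The remaining 4 characters are filled from the other 8 symbols without repetition: 8 × 7 × 6 × 5 = 1680.
Total: 8 × 1680 = 13440.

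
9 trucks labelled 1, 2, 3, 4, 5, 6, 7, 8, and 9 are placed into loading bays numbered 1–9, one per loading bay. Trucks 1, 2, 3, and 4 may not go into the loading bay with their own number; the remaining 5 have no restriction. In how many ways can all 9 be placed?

229080

Let Aᵢ (for 1 ≤ i ≤ 4) be the placements that put truck i in its forbidden loading bay. Any j of these fix j positions, leaving (9−j)! ways to fill the rest, and there are C(4,j) ways to pick which j.
By inclusion–exclusion, the number of valid placements is Σ_{j=0}^{4} (−1)^j C(4,j)·(9−j)!.
Computing: 362880 − 161280 + 30240 − 2880 + 120 = 229080.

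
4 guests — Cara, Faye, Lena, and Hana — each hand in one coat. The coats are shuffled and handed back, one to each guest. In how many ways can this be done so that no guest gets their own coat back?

9

This is the derangement count D_4: permutations of 4 items with no fixed point.
By inclusion–exclusion this is Σ_{j=0}^{4} (−1)^j C(4,j)·(4−j)!.
Computing: 24 − 24 + 12 − 4 + 1 = 9.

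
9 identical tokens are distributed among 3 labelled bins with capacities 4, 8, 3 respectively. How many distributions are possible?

19

Ignoring the caps, the number of non-negative solutions to x_1+…+x_3 = 9 is C(11,2) = 55.
Subtract solutions that violate a single cap (substitute x_i' = x_i − (cap_i+1)): x_1 ≥ 5 gives C(6,2) = 15; x_2 ≥ 9 gives C(2,2) = 1; x_3 ≥ 4 gives C(7,2) = 21. Together 37.
Add back pairs where two caps are both exceeded: 0 + 1 + 0 = 1.
By inclusion–exclusion the count is 55 − 37 + 1 = 19.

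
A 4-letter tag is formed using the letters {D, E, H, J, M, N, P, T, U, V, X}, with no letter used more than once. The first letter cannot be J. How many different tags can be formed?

7200

The first letter has 11−1 = 10 choices (anything except J).
The remaining 3 letters are filled from the other 10 symbols without repetition: 10 × 9 × 8 = 720.
Total: 10 × 720 = 7200.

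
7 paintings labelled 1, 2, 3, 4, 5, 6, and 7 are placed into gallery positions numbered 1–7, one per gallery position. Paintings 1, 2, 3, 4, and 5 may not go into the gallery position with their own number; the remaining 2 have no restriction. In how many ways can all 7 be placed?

2428

Let Aᵢ (for 1 ≤ i ≤ 5) be the placements that put painting i in its forbidden gallery position. Any j of these fix j positions, leaving (7−j)! ways to fill the rest, and there are C(5,j) ways to pick which j.
By inclusion–exclusion, the number of valid placements is Σ_{j=0}^{5} (−1)^j C(5,j)·(7−j)!.
Computing: 5040 − 3600 + 1200 − 240 + 30 − 2 = 2428.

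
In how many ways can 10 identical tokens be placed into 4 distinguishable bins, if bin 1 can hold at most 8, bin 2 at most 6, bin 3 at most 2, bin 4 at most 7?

133

By stars and bars, unrestricted non-negative solutions to x_1+…+x_4 = 10 number C(10+3,3) = 286.
Subtract solutions that violate a single cap (substitute x_i' = x_i − (cap_i+1)): x_1 ≥ 9 gives C(4,3) = 4; x_2 ≥ 7 gives C(6,3) = 20; x_3 ≥ 3 gives C(10,3) = 120; x_4 ≥ 8 gives C(5,3) = 10. Together 154.
Add back pairs where two caps are both exceeded: 0 + 0 + 0 + 1 + 0 + 0 = 1.
By inclusion–exclusion the count is 286 − 154 + 1 = 133.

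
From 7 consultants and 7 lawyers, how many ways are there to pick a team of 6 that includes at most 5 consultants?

2996

Split by how many consultants are chosen (0 through 5).
Sum: C(7,0)·C(7,6) + C(7,1)·C(7,5) + C(7,2)·C(7,4) + C(7,3)·C(7,3) + C(7,4)·C(7,2) + C(7,5)·C(7,1) = 7 + 147 + 735 + 1225 + 735 + 147 = 2996.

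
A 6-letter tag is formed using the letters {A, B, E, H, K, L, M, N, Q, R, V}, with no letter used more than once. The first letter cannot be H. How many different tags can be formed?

The first letter has 11−1 = 10 choices (anything except H).
The remaining 5 letters are filled from the other 10 symbols without repetition: 10 × 9 × 8 × 7 × 6 = 30240.
Total: 10 × 30240 = 302400.

302400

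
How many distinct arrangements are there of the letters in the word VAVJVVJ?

VAVJVVJ has 7 letters with J appearing twice and V appearing 4 times.
Dividing 7! = 5040 by 4!·2! = 48 for the repeated letters gives 105.

105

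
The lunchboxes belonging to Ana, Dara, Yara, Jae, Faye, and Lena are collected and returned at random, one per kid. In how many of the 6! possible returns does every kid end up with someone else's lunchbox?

265

Count assignments avoiding every fixed point. For any j of the 6 kids fixed to their own lunchbox, the other 6−j can be arranged in (6−j)! ways.
By inclusion–exclusion this is Σ_{j=0}^{6} (−1)^j C(6,j)·(6−j)!.
Computing: 720 − 720 + 360 − 120 + 30 − 6 + 1 = 265.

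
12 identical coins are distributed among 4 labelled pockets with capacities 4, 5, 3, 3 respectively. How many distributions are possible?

Without the upper bounds there are C(15,3) = 455 ways to split 12 among 4 pockets.
Subtract solutions that violate a single cap (substitute x_i' = x_i − (cap_i+1)): x_1 ≥ 5 gives C(10,3) = 120; x_2 ≥ 6 gives C(9,3) = 84; x_3 ≥ 4 gives C(11,3) = 165; x_4 ≥ 4 gives C(11,3) = 165. Together 534.
Add back pairs where two caps are both exceeded: 4 + 20 + 20 + 10 + 10 + 35 = 99.
By inclusion–exclusion the count is 455 − 534 + 99 = 20.

20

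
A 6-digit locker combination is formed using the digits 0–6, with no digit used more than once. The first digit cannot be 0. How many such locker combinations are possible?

The first digit has 7−1 = 6 choices (anything except 0).
The remaining 5 digits are filled from the other 6 symbols without repetition: 6 × 5 × 4 × 3 × 2 = 720.
Total: 6 × 720 = 4320.

4320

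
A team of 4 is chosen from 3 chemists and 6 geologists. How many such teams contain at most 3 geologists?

Split by how many geologists are chosen (0 through 3).
Sum: C(6,0)·C(3,4) + C(6,1)·C(3,3) + C(6,2)·C(3,2) + C(6,3)·C(3,1) = 0 + 6 + 45 + 60 = 111.

111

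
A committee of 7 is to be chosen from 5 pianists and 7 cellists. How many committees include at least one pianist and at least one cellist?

With no constraint there are C(12,7) = 792 possible selections.
Selections missing a whole group: no pianists → C(7,7) = 1; no cellists → C(5,7) = 0.
Both groups omitted at once is impossible, so 792 − 1 = 791.

791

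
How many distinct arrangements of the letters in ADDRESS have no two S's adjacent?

900

There are 7!/(2!·2!) = 1260 arrangements of ADDRESS in total.
If the two S's are adjacent, glue them into one block, leaving 6 items to arrange: (6)!/(2!) = 360 ways.
Subtracting, 1260 − 360 = 900 arrangements keep the S's apart.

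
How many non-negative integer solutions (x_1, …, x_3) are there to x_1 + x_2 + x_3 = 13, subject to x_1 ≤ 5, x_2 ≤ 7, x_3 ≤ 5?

15

Without the upper bounds there are C(15,2) = 105 ways to split 13 among 3 variables.
Subtract solutions that violate a single cap (substitute x_i' = x_i − (cap_i+1)): x_1 ≥ 6 gives C(9,2) = 36; x_2 ≥ 8 gives C(7,2) = 21; x_3 ≥ 6 gives C(9,2) = 36. Together 93.
Add back pairs where two caps are both exceeded: 0 + 3 + 0 = 3.
By inclusion–exclusion the count is 105 − 93 + 3 = 15.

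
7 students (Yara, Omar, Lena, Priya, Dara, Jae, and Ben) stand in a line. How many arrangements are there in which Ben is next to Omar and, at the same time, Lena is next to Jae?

Treat {Ben,Omar} as one block (2 orders) and {Lena,Jae} as another (2 orders).
That leaves 5 units to arrange: 2 × 2 × 5! = 4 × 120 = 480.

480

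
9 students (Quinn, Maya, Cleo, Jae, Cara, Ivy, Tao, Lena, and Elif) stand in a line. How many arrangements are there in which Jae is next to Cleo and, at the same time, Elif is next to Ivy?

Treat {Jae,Cleo} as one block (2 orders) and {Elif,Ivy} as another (2 orders).
That leaves 7 units to arrange: 2 × 2 × 7! = 4 × 5040 = 20160.

20160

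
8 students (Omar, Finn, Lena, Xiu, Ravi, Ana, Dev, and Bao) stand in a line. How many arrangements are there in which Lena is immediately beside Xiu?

Place the 6 others and the Lena-Xiu pair as 7 objects in a line; the pair has 2 internal arrangements.
So the count is 2·(7)! = 10080.

10080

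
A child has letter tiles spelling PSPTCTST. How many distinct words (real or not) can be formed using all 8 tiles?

PSPTCTST has 8 letters with P appearing twice, S appearing twice, and T appearing 3 times.
The number of distinct arrangements is 8!/(3!·2!·2!) = 40320/24 = 1680.

1680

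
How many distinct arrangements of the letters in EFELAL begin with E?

Fix E in the first position and arrange the remaining 5 letters.
Those 5 letters have L appearing twice, giving (5)!/(2!) = 60.

60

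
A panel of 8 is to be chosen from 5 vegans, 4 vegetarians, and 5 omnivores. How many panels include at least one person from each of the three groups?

2940

With no constraint there are C(14,8) = 3003 possible selections.
Subtract selections that omit an entire group: no vegans → C(9,8) = 9; no vegetarians → C(10,8) = 45; no omnivores → C(9,8) = 9.
Add back selections omitting two groups (i.e. drawn from a single group): C(5,8) + C(4,8) + C(5,8) = 0.
By inclusion–exclusion: 3003 − 63 + 0 = 2940.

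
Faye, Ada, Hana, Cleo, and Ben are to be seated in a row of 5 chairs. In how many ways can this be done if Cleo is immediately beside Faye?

Treat {Cleo, Faye} as a single unit. There are 4 units to order, and the pair itself can be ordered 2 ways.
So the count is 2·(4)! = 48.

48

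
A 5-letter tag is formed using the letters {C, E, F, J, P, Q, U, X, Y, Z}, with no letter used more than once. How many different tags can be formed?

This is a permutation of 5 out of 10: P(10,5) = 10!/5!.
That product is 10 × 9 × 8 × 7 × 6 = 30240.

30240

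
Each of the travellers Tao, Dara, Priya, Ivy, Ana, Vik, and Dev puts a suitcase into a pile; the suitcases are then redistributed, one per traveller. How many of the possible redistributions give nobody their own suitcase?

1854

This is the derangement count D_7: permutations of 7 items with no fixed point.
By inclusion–exclusion this is Σ_{j=0}^{7} (−1)^j C(7,j)·(7−j)!.
Computing: 5040 − 5040 + 2520 − 840 + 210 − 42 + 7 − 1 = 1854.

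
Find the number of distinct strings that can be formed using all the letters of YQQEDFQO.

6720

The 8 letters of YQQEDFQO have repeats: Q appearing 3 times.
The number of distinct arrangements is 8!/(3!) = 40320/6 = 6720.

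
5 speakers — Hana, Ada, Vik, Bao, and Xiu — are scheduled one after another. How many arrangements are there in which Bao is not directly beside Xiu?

72

Of the 5! = 120 arrangements, those with Bao and Xiu adjacent number 2 × 4! = 48 (treat the pair as a block with 2 internal orders).
Complementary counting: 120 − 48 = 72.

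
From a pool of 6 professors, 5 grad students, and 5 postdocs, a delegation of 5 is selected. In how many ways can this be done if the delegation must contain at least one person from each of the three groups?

3200

Unrestricted: C(16,5) = 4368 ways to pick any 5 of the 16.
Subtract selections that omit an entire group: no professors → C(10,5) = 252; no grad students → C(11,5) = 462; no postdocs → C(11,5) = 462.
Add back selections omitting two groups (i.e. drawn from a single group): C(6,5) + C(5,5) + C(5,5) = 8.
By inclusion–exclusion: 4368 − 1176 + 8 = 3200.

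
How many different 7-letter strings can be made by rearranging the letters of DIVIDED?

420

Letter multiplicities in DIVIDED: D×3, E×1, I×2, V×1.
Dividing 7! = 5040 by 3!·2! = 12 for the repeated letters gives 420.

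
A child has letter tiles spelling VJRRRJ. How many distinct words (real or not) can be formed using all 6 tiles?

The 6 letters of VJRRRJ have repeats: J appearing twice and R appearing 3 times.
So there are 6! / (3!·2!) = 60 distinguishable arrangements.

60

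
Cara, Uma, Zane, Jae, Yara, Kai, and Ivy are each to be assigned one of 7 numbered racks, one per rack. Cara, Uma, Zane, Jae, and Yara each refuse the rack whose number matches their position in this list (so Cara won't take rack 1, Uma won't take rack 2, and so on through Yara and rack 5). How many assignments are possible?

2428

Let Aᵢ (for 1 ≤ i ≤ 5) be the placements that put person i in their forbidden rack. Any j of these fix j positions, leaving (7−j)! ways to fill the rest, and there are C(5,j) ways to pick which j.
By inclusion–exclusion, the number of valid placements is Σ_{j=0}^{5} (−1)^j C(5,j)·(7−j)!.
Computing: 5040 − 3600 + 1200 − 240 + 30 − 2 = 2428.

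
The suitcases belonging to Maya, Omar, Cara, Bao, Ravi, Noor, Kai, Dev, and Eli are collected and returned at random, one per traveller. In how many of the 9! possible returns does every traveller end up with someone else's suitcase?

Count assignments avoiding every fixed point. For any j of the 9 travellers fixed to their own suitcase, the other 9−j can be arranged in (9−j)! ways.
By inclusion–exclusion this is Σ_{j=0}^{9} (−1)^j C(9,j)·(9−j)!.
Computing: 362880 − 362880 + 181440 − 60480 + 15120 − 3024 + 504 − 72 + 9 − 1 = 133496.

133496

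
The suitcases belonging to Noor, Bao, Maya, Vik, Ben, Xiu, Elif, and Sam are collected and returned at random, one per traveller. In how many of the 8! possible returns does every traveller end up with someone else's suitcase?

This is the derangement count D_8: permutations of 8 items with no fixed point.
By inclusion–exclusion this is Σ_{j=0}^{8} (−1)^j C(8,j)·(8−j)!.
Computing: 40320 − 40320 + 20160 − 6720 + 1680 − 336 + 56 − 8 + 1 = 14833.

14833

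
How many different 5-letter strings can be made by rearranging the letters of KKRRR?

The 5 letters of KKRRR have repeats: K appearing twice and R appearing 3 times.
So there are 5! / (3!·2!) = 10 distinguishable arrangements.

10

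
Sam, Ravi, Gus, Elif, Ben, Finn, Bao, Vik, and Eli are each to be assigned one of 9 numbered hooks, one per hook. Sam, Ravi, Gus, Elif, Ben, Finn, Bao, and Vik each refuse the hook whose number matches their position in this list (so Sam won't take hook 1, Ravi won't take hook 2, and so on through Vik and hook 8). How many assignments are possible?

Let Aᵢ (for 1 ≤ i ≤ 8) be the placements that put person i in their forbidden hook. Any j of these fix j positions, leaving (9−j)! ways to fill the rest, and there are C(8,j) ways to pick which j.
By inclusion–exclusion, the number of valid placements is Σ_{j=0}^{8} (−1)^j C(8,j)·(9−j)!.
Computing: 362880 − 322560 + 141120 − 40320 + 8400 − 1344 + 168 − 16 + 1 = 148329.

148329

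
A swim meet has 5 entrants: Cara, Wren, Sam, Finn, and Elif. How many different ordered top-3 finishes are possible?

This is an ordered selection of 3 from 5: P(5,3).
That gives 5 × 4 × 3 = 60.

60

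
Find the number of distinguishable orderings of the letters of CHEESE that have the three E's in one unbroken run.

Treat the 3 copies of E as a single block. The multiset to arrange is then {EEE, C, H, S}, 4 items in all.
All 4 items are distinct, so there are (4)! = 24 arrangements.

24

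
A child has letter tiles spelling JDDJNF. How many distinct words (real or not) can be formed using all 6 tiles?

180

JDDJNF has 6 letters with D appearing twice and J appearing twice.
The number of distinct arrangements is 6!/(2!·2!) = 720/4 = 180.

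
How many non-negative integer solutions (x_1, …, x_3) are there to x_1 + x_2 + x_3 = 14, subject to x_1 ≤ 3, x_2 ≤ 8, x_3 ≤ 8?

18

Ignoring the caps, the number of non-negative solutions to x_1+…+x_3 = 14 is C(16,2) = 120.
Subtract solutions that violate a single cap (substitute x_i' = x_i − (cap_i+1)): x_1 ≥ 4 gives C(12,2) = 66; x_2 ≥ 9 gives C(7,2) = 21; x_3 ≥ 9 gives C(7,2) = 21. Together 108.
Add back pairs where two caps are both exceeded: 3 + 3 + 0 = 6.
By inclusion–exclusion the count is 120 − 108 + 6 = 18.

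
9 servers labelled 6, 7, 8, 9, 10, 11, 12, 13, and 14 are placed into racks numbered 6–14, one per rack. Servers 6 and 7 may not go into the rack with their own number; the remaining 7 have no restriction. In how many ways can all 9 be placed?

287280

Let Aᵢ (for i ∈ {6, 7}) be the placements that put server i in its forbidden rack. Any j of these fix j positions, leaving (9−j)! ways to fill the rest, and there are C(2,j) ways to pick which j.
By inclusion–exclusion, the number of valid placements is Σ_{j=0}^{2} (−1)^j C(2,j)·(9−j)!.
Computing: 362880 − 80640 + 5040 = 287280.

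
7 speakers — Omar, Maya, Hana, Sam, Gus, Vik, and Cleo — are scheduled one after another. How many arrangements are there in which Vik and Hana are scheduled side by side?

1440

Glue Vik and Hana into one block (2 internal orders), leaving 6 units to arrange in a row.
So the count is 2·(6)! = 1440.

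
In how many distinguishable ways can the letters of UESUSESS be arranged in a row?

420

The 8 letters of UESUSESS have repeats: E appearing twice, S appearing 4 times, and U appearing twice.
The number of distinct arrangements is 8!/(4!·2!·2!) = 40320/96 = 420.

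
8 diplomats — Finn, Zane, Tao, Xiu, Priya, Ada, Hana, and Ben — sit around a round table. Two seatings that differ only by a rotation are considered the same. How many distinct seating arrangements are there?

Seat Finn anywhere (absorbing the rotational symmetry), then permute the other 7: (7)! = 5040.

5040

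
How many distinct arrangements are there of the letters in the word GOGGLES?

840

The 7 letters of GOGGLES have repeats: G appearing 3 times.
So there are 7! / (3!) = 840 distinguishable arrangements.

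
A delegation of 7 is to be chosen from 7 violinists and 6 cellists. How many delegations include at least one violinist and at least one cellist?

1715

With no constraint there are C(13,7) = 1716 possible selections.
Selections missing a whole group: no violinists → C(6,7) = 0; no cellists → C(7,7) = 1.
Both groups omitted at once is impossible, so 1716 − 1 = 1715.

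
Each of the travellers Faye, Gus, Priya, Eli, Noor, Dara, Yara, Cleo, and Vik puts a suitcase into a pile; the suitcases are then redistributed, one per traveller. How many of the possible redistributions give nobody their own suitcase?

Count assignments avoiding every fixed point. For any j of the 9 travellers fixed to their own suitcase, the other 9−j can be arranged in (9−j)! ways.
By inclusion–exclusion this is Σ_{j=0}^{9} (−1)^j C(9,j)·(9−j)!.
Computing: 362880 − 362880 + 181440 − 60480 + 15120 − 3024 + 504 − 72 + 9 − 1 = 133496.

133496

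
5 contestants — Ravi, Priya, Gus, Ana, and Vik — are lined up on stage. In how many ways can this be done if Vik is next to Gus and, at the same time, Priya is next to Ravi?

Treat {Vik,Gus} as one block (2 orders) and {Priya,Ravi} as another (2 orders).
That leaves 3 units to arrange: 2 × 2 × 3! = 4 × 6 = 24.

24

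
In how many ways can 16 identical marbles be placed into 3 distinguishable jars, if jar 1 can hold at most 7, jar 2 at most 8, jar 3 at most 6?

21

Ignoring the caps, the number of non-negative solutions to x_1+…+x_3 = 16 is C(18,2) = 153.
Subtract solutions that violate a single cap (substitute x_i' = x_i − (cap_i+1)): x_1 ≥ 8 gives C(10,2) = 45; x_2 ≥ 9 gives C(9,2) = 36; x_3 ≥ 7 gives C(11,2) = 55. Together 136.
Add back pairs where two caps are both exceeded: 0 + 3 + 1 = 4.
By inclusion–exclusion the count is 153 − 136 + 4 = 21.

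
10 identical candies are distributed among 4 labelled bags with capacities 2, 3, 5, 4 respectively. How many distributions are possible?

30

Ignoring the caps, the number of non-negative solutions to x_1+…+x_4 = 10 is C(13,3) = 286.
Subtract solutions that violate a single cap (substitute x_i' = x_i − (cap_i+1)): x_1 ≥ 3 gives C(10,3) = 120; x_2 ≥ 4 gives C(9,3) = 84; x_3 ≥ 6 gives C(7,3) = 35; x_4 ≥ 5 gives C(8,3) = 56. Together 295.
Add back pairs where two caps are both exceeded: 20 + 4 + 10 + 1 + 4 + 0 = 39.
By inclusion–exclusion the count is 286 − 295 + 39 = 30.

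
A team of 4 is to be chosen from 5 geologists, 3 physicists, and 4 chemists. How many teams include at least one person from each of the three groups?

270

With no constraint there are C(12,4) = 495 possible selections.
Subtract selections that omit an entire group: no geologists → C(7,4) = 35; no physicists → C(9,4) = 126; no chemists → C(8,4) = 70.
Add back selections omitting two groups (i.e. drawn from a single group): C(5,4) + C(3,4) + C(4,4) = 6.
By inclusion–exclusion: 495 − 231 + 6 = 270.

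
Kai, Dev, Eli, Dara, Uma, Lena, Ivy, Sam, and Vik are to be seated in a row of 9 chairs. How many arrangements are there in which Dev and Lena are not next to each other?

282240

There are 9! = 362880 arrangements in all. If Dev and Lena are adjacent, merging them into one block gives 2·(8)! = 80640 arrangements.
So 362880 − 80640 = 282240 arrangements keep them apart.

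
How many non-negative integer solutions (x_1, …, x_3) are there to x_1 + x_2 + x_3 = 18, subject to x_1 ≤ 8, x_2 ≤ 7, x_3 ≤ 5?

By stars and bars, unrestricted non-negative solutions to x_1+…+x_3 = 18 number C(18+2,2) = 190.
Subtract solutions that violate a single cap (substitute x_i' = x_i − (cap_i+1)): x_1 ≥ 9 gives C(11,2) = 55; x_2 ≥ 8 gives C(12,2) = 66; x_3 ≥ 6 gives C(14,2) = 91. Together 212.
Add back pairs where two caps are both exceeded: 3 + 10 + 15 = 28.
By inclusion–exclusion the count is 190 − 212 + 28 = 6.

6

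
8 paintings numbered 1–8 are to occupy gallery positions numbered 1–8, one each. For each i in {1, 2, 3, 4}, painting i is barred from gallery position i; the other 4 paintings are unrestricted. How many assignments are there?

24024

Let Aᵢ (for 1 ≤ i ≤ 4) be the placements that put painting i in its forbidden gallery position. Any j of these fix j positions, leaving (8−j)! ways to fill the rest, and there are C(4,j) ways to pick which j.
By inclusion–exclusion, the number of valid placements is Σ_{j=0}^{4} (−1)^j C(4,j)·(8−j)!.
Computing: 40320 − 20160 + 4320 − 480 + 24 = 24024.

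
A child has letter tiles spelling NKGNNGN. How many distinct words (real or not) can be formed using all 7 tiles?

105

The 7 letters of NKGNNGN have repeats: G appearing twice and N appearing 4 times.
So there are 7! / (4!·2!) = 105 distinguishable arrangements.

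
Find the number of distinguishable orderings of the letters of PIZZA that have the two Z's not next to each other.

36

Total arrangements of PIZZA: 5!/(2!) = 60.
Arrangements with the Z's together: treat ZZ as one letter, giving (4)! = 24.
Hence 60 − 24 = 36.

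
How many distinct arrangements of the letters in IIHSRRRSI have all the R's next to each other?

Treat the 3 copies of R as a single block. The multiset to arrange is then {RRR, H, I, I, I, S, S}, 7 items in all.
That gives (7)!/(3!·2!) = 420 arrangements.

420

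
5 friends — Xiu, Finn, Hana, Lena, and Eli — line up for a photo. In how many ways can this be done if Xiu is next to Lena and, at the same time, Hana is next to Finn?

24

Treat {Xiu,Lena} as one block (2 orders) and {Hana,Finn} as another (2 orders).
That leaves 3 units to arrange: 2 × 2 × 3! = 4 × 6 = 24.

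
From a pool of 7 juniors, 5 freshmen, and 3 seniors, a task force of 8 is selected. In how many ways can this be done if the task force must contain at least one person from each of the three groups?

5894

Total 8-person selections from all 15: C(15,8) = 6435.
Selections missing a whole group: no juniors → C(8,8) = 1; no freshmen → C(10,8) = 45; no seniors → C(12,8) = 495.
Add back selections omitting two groups (i.e. drawn from a single group): C(7,8) + C(5,8) + C(3,8) = 0.
By inclusion–exclusion: 6435 − 541 + 0 = 5894.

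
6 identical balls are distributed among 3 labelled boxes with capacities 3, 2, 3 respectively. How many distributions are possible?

Without the upper bounds there are C(8,2) = 28 ways to split 6 among 3 boxes.
Subtract solutions that violate a single cap (substitute x_i' = x_i − (cap_i+1)): x_1 ≥ 4 gives C(4,2) = 6; x_2 ≥ 3 gives C(5,2) = 10; x_3 ≥ 4 gives C(4,2) = 6. Together 22.
No two caps can be exceeded simultaneously, so the pair terms are all 0.
By inclusion–exclusion the count is 28 − 22 + 0 = 6.

6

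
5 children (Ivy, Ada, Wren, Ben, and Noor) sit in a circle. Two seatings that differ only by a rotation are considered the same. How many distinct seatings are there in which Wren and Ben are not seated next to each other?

12

All circular seatings of 5 people number (4)! = 24.
Seatings with Wren beside Ben: treat them as a block with 2 internal orders, giving 2 × (3)! = 12.
Subtracting, 24 − 12 = 12.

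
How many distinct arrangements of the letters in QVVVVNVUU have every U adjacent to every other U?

Treat the 2 copies of U as a single block. The multiset to arrange is then {UU, N, Q, V, V, V, V, V}, 8 items in all.
That gives (8)!/(5!) = 336 arrangements.

336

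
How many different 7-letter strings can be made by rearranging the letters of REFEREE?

105

The 7 letters of REFEREE have repeats: E appearing 4 times and R appearing twice.
So there are 7! / (4!·2!) = 105 distinguishable arrangements.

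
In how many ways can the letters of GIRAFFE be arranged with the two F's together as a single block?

Treat the 2 copies of F as a single block. The multiset to arrange is then {FF, A, E, G, I, R}, 6 items in all.
All 6 items are distinct, so there are (6)! = 720 arrangements.

720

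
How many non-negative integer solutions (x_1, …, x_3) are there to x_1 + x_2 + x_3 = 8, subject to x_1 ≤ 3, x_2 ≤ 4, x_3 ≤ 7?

Ignoring the caps, the number of non-negative solutions to x_1+…+x_3 = 8 is C(10,2) = 45.
Subtract solutions that violate a single cap (substitute x_i' = x_i − (cap_i+1)): x_1 ≥ 4 gives C(6,2) = 15; x_2 ≥ 5 gives C(5,2) = 10; x_3 ≥ 8 gives C(2,2) = 1. Together 26.
No two caps can be exceeded simultaneously, so the pair terms are all 0.
By inclusion–exclusion the count is 45 − 26 + 0 = 19.

19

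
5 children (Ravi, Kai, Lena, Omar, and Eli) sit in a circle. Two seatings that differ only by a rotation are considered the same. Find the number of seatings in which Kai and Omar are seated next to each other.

Treat {Kai, Omar} as one unit (2 internal orders) and seat the resulting 4 units around the table: (3)! circular arrangements.
So 2 × (3)! = 2 × 6 = 12.

12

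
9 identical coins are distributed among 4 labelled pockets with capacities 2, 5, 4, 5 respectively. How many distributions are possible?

67

By stars and bars, unrestricted non-negative solutions to x_1+…+x_4 = 9 number C(9+3,3) = 220.
Subtract solutions that violate a single cap (substitute x_i' = x_i − (cap_i+1)): x_1 ≥ 3 gives C(9,3) = 84; x_2 ≥ 6 gives C(6,3) = 20; x_3 ≥ 5 gives C(7,3) = 35; x_4 ≥ 6 gives C(6,3) = 20. Together 159.
Add back pairs where two caps are both exceeded: 1 + 4 + 1 + 0 + 0 + 0 = 6.
By inclusion–exclusion the count is 220 − 159 + 6 = 67.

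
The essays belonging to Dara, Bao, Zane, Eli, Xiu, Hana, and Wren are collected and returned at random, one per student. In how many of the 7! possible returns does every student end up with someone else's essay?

1854

This is the derangement count D_7: permutations of 7 items with no fixed point.
By inclusion–exclusion this is Σ_{j=0}^{7} (−1)^j C(7,j)·(7−j)!.
Computing: 5040 − 5040 + 2520 − 840 + 210 − 42 + 7 − 1 = 1854.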